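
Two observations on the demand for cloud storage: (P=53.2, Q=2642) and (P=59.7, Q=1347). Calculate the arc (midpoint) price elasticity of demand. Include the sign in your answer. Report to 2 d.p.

-5.64

ΔQ = 1347 − 2642 = -1295; ΔP = 59.7 − 53.2 = 6.5.
Midpoints: P̄ = 56.45, Q̄ = 1994.5.
ε = (ΔQ/ΔP)(P̄/Q̄) = (-1295/6.5)(56.45/1994.5).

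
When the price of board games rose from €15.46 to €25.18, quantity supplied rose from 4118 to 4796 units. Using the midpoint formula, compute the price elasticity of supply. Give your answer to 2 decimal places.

0.32

ΔQ = 4796 − 4118 = 678; ΔP = 25.18 − 15.46 = 9.72.
Midpoints: P̄ = 20.32, Q̄ = 4457.0.
ε_s = (ΔQ/ΔP)(P̄/Q̄) = (678/9.72)(20.32/4457.0).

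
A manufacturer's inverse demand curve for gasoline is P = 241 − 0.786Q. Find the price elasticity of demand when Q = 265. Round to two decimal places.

-0.16

At Q = 265, P = 241 − 0.786(265) = 32.71.
dP/dQ = −0.786, so dQ/dP = 1/(−0.786) = -1.272.
ε = (dQ/dP)(P/Q) = (-1.272)(32.71/265).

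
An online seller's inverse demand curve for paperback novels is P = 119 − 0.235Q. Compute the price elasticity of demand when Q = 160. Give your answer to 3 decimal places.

-2.165

At Q = 160, P = 119 − 0.235(160) = 81.40.
dP/dQ = −0.235, so dQ/dP = 1/(−0.235) = -4.255.
ε = (dQ/dP)(P/Q) = (-4.255)(81.40/160).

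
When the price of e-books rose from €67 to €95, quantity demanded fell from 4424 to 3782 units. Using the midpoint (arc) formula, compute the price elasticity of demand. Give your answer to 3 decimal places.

-0.453

ΔQ = 3782 − 4424 = -642; ΔP = 95 − 67 = 28.
Midpoints: P̄ = 81.00, Q̄ = 4103.0.
ε = (ΔQ/ΔP)(P̄/Q̄) = (-642/28)(81.00/4103.0).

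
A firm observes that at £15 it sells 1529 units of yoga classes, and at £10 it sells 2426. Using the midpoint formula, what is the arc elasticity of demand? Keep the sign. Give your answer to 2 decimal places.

-1.13

ΔQ = 2426 − 1529 = 897; ΔP = 10 − 15 = -5.
Midpoints: P̄ = 12.50, Q̄ = 1977.5.
ε = (ΔQ/ΔP)(P̄/Q̄) = (897/-5)(12.50/1977.5).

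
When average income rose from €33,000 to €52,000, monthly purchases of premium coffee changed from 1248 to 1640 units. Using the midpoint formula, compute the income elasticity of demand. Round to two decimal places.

0.61

ΔQ = 392, ΔI = 19000. Midpoints: Ī = 42,500, Q̄ = 1444.0.
ε_I = (ΔQ/ΔI)(Ī/Q̄) = (392/19000)(42500/1444.0).
ε_I > 0, so the good is normal.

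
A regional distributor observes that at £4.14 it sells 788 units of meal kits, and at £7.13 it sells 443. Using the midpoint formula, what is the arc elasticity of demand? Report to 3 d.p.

ΔQ = 443 − 788 = -345; ΔP = 7.13 − 4.14 = 2.99.
Midpoints: P̄ = 5.63, Q̄ = 615.5.
ε = (ΔQ/ΔP)(P̄/Q̄) = (-345/2.99)(5.63/615.5).

-1.056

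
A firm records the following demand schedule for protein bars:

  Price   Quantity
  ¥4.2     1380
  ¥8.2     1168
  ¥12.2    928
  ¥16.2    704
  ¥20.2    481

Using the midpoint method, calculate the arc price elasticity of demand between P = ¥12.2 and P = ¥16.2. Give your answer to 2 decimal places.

At P = 12.2, Q = 928; at P = 16.2, Q = 704.
ΔQ = -224, ΔP = 4.0. Midpoints: P̄ = 14.20, Q̄ = 816.0.
ε = (ΔQ/ΔP)(P̄/Q̄) = (-224/4.0)(14.20/816.0).

-0.97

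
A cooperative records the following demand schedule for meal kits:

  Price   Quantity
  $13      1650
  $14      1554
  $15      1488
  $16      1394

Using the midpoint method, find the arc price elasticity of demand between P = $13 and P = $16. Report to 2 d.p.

-0.81

At P = 13, Q = 1650; at P = 16, Q = 1394.
ΔQ = -256, ΔP = 3. Midpoints: P̄ = 14.50, Q̄ = 1522.0.
ε = (ΔQ/ΔP)(P̄/Q̄) = (-256/3)(14.50/1522.0).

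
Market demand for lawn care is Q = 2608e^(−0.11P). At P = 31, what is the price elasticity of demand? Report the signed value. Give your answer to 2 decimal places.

-3.41

At P = 31, Q = 86.171.
dQ/dP = −0.11·2608e^(−0.11P) = −0.11Q = -9.479.
ε = (dQ/dP)(P/Q) = (-9.479)(31/86.171).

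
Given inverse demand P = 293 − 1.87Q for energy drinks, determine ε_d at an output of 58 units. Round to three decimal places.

At Q = 58, P = 293 − 1.87(58) = 184.54.
dP/dQ = −1.87, so dQ/dP = 1/(−1.87) = -0.535.
ε = (dQ/dP)(P/Q) = (-0.535)(184.54/58).

-1.701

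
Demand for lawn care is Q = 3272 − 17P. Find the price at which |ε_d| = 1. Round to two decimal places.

96.24

For linear demand Q = a − bP, ε = −bP/(a − bP). |ε| = 1 when bP = a − bP, i.e. P = a/(2b).
P = 3272/(2·17) = 3272/34 = 96.2353.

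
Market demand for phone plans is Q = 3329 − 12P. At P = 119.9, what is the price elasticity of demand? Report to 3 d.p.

-0.761

At P = 119.9, Q = 1890.200.
dQ/dP = −12.
ε = (dQ/dP)(P/Q) = (-12)(119.9/1890.200).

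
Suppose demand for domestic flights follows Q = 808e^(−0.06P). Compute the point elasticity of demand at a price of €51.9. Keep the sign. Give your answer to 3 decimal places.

At P = 51.9, Q = 35.894.
dQ/dP = −0.06·808e^(−0.06P) = −0.06Q = -2.154.
ε = (dQ/dP)(P/Q) = (-2.154)(51.9/35.894).
|ε| > 1, so demand is elastic at this price.

-3.114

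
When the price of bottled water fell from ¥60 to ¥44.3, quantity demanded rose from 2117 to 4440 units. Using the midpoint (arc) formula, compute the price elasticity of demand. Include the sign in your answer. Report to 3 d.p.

-2.354

ΔQ = 4440 − 2117 = 2323; ΔP = 44.3 − 60 = -15.7.
Midpoints: P̄ = 52.15, Q̄ = 3278.5.
ε = (ΔQ/ΔP)(P̄/Q̄) = (2323/-15.7)(52.15/3278.5).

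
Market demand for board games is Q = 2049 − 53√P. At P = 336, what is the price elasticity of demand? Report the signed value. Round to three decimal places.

-0.451

At P = 336, Q = 1077.494.
dQ/dP = −53/(2√P) = -1.446.
ε = (dQ/dP)(P/Q) = (-1.446)(336/1077.494).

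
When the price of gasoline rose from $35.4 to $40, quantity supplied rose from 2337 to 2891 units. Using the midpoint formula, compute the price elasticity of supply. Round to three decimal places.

ΔQ = 2891 − 2337 = 554; ΔP = 40 − 35.4 = 4.6.
Midpoints: P̄ = 37.70, Q̄ = 2614.0.
ε_s = (ΔQ/ΔP)(P̄/Q̄) = (554/4.6)(37.70/2614.0).

1.737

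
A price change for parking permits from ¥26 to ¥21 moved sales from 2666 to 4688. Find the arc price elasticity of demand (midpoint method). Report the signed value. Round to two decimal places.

ΔQ = 4688 − 2666 = 2022; ΔP = 21 − 26 = -5.
Midpoints: P̄ = 23.50, Q̄ = 3677.0.
ε = (ΔQ/ΔP)(P̄/Q̄) = (2022/-5)(23.50/3677.0).

-2.58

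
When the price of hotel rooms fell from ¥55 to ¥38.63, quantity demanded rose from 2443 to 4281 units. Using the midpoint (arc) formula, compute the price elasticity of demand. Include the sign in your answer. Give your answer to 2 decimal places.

-1.56

ΔQ = 4281 − 2443 = 1838; ΔP = 38.63 − 55 = -16.37.
Midpoints: P̄ = 46.81, Q̄ = 3362.0.
ε = (ΔQ/ΔP)(P̄/Q̄) = (1838/-16.37)(46.81/3362.0).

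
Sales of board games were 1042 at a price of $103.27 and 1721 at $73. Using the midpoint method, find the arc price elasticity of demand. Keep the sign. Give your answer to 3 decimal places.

ΔQ = 1721 − 1042 = 679; ΔP = 73 − 103.27 = -30.27.
Midpoints: P̄ = 88.13, Q̄ = 1381.5.
ε = (ΔQ/ΔP)(P̄/Q̄) = (679/-30.27)(88.13/1381.5).

-1.431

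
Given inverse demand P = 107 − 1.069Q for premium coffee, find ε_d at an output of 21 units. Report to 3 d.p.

At Q = 21, P = 107 − 1.069(21) = 84.55.
dP/dQ = −1.069, so dQ/dP = 1/(−1.069) = -0.935.
ε = (dQ/dP)(P/Q) = (-0.935)(84.55/21).

-3.766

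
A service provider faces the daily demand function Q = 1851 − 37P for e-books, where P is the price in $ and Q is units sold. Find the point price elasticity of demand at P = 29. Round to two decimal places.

-1.38

At P = 29, Q = 778.
dQ/dP = −37.
ε = (dQ/dP)(P/Q) = (-37)(29/778).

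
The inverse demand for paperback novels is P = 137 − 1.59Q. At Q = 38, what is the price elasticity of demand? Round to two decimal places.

At Q = 38, P = 137 − 1.59(38) = 76.58.
dP/dQ = −1.59, so dQ/dP = 1/(−1.59) = -0.629.
ε = (dQ/dP)(P/Q) = (-0.629)(76.58/38).

-1.27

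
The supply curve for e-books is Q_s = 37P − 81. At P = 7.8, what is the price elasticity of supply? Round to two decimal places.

At P = 7.8, Q_s = 207.60.
dQ_s/dP = 37.
ε_s = (dQ_s/dP)(P/Q_s) = (37)(7.8/207.60).

1.39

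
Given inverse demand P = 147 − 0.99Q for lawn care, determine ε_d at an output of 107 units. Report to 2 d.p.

At Q = 107, P = 147 − 0.99(107) = 41.07.
dP/dQ = −0.99, so dQ/dP = 1/(−0.99) = -1.010.
ε = (dQ/dP)(P/Q) = (-1.010)(41.07/107).

-0.39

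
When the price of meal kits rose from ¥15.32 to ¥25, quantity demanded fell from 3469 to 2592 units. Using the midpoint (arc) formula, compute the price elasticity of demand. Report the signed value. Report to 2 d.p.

ΔQ = 2592 − 3469 = -877; ΔP = 25 − 15.32 = 9.68.
Midpoints: P̄ = 20.16, Q̄ = 3030.5.
ε = (ΔQ/ΔP)(P̄/Q̄) = (-877/9.68)(20.16/3030.5).

-0.60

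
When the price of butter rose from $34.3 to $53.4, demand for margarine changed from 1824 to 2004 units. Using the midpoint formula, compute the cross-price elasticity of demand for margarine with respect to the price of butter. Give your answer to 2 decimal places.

0.22

ΔQ_x = 2004 − 1824 = 180; ΔP_y = 53.4 − 34.3 = 19.1.
Midpoints: P̄_y = 43.85, Q̄_x = 1914.0.
ε_xy = (ΔQ_x/ΔP_y)(P̄_y/Q̄_x) = (180/19.1)(43.85/1914.0).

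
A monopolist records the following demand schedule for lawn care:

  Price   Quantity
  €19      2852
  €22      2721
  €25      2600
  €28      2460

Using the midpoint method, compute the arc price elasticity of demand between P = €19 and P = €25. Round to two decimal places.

-0.34

At P = 19, Q = 2852; at P = 25, Q = 2600.
ΔQ = -252, ΔP = 6. Midpoints: P̄ = 22.00, Q̄ = 2726.0.
ε = (ΔQ/ΔP)(P̄/Q̄) = (-252/6)(22.00/2726.0).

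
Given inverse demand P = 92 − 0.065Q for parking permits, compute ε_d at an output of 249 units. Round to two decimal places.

-4.68

At Q = 249, P = 92 − 0.065(249) = 75.81.
dP/dQ = −0.065, so dQ/dP = 1/(−0.065) = -15.385.
ε = (dQ/dP)(P/Q) = (-15.385)(75.81/249).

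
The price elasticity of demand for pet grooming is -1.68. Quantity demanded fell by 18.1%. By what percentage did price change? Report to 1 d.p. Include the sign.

10.8%

%ΔP ≈ %ΔQ / ε = (-18.1%)/(-1.68) = 10.77%.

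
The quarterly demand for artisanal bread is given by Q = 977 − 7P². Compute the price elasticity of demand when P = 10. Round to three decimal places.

At P = 10, Q = 277.
dQ/dP = −14P = -140.
ε = (dQ/dP)(P/Q) = (-140)(10/277).
|ε| > 1, so demand is elastic at this price.

-5.054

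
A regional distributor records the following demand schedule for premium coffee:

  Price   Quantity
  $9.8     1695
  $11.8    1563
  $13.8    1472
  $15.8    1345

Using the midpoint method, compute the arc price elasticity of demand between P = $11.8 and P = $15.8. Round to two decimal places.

-0.52

At P = 11.8, Q = 1563; at P = 15.8, Q = 1345.
ΔQ = -218, ΔP = 4.0. Midpoints: P̄ = 13.80, Q̄ = 1454.0.
ε = (ΔQ/ΔP)(P̄/Q̄) = (-218/4.0)(13.80/1454.0).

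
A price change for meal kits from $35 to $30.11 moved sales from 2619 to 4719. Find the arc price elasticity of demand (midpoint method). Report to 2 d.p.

ΔQ = 4719 − 2619 = 2100; ΔP = 30.11 − 35 = -4.89.
Midpoints: P̄ = 32.55, Q̄ = 3669.0.
ε = (ΔQ/ΔP)(P̄/Q̄) = (2100/-4.89)(32.55/3669.0).

-3.81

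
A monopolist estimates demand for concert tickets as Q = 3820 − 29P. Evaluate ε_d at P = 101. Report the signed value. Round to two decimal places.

-3.29

At P = 101, Q = 891.
dQ/dP = −29.
ε = (dQ/dP)(P/Q) = (-29)(101/891).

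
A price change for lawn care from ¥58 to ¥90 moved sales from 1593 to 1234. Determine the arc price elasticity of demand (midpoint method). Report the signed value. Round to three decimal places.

-0.587

ΔQ = 1234 − 1593 = -359; ΔP = 90 − 58 = 32.
Midpoints: P̄ = 74.00, Q̄ = 1413.5.
ε = (ΔQ/ΔP)(P̄/Q̄) = (-359/32)(74.00/1413.5).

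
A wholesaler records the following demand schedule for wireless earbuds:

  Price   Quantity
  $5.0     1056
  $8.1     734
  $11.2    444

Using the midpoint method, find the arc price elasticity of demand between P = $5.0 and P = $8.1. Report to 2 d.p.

-0.76

At P = 5.0, Q = 1056; at P = 8.1, Q = 734.
ΔQ = -322, ΔP = 3.1. Midpoints: P̄ = 6.55, Q̄ = 895.0.
ε = (ΔQ/ΔP)(P̄/Q̄) = (-322/3.1)(6.55/895.0).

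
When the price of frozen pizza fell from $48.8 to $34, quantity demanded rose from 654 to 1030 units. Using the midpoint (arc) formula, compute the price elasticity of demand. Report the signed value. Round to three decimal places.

-1.249

ΔQ = 1030 − 654 = 376; ΔP = 34 − 48.8 = -14.8.
Midpoints: P̄ = 41.40, Q̄ = 842.0.
ε = (ΔQ/ΔP)(P̄/Q̄) = (376/-14.8)(41.40/842.0).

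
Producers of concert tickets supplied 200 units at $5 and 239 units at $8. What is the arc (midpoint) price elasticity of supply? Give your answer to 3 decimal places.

0.385

ΔQ = 239 − 200 = 39; ΔP = 8 − 5 = 3.
Midpoints: P̄ = 6.50, Q̄ = 219.5.
ε_s = (ΔQ/ΔP)(P̄/Q̄) = (39/3)(6.50/219.5).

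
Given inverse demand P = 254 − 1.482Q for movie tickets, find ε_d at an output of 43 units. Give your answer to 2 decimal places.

At Q = 43, P = 254 − 1.482(43) = 190.27.
dP/dQ = −1.482, so dQ/dP = 1/(−1.482) = -0.675.
ε = (dQ/dP)(P/Q) = (-0.675)(190.27/43).

-2.99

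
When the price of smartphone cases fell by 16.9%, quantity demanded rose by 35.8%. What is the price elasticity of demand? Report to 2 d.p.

ε = %ΔQ / %ΔP = (35.8)/(-16.9) = -2.118.

-2.12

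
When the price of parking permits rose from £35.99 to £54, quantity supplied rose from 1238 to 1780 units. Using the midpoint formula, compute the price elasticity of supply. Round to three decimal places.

0.897

ΔQ = 1780 − 1238 = 542; ΔP = 54 − 35.99 = 18.01.
Midpoints: P̄ = 45.00, Q̄ = 1509.0.
ε_s = (ΔQ/ΔP)(P̄/Q̄) = (542/18.01)(45.00/1509.0).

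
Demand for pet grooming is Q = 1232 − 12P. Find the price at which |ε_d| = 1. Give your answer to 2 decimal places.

For linear demand Q = a − bP, ε = −bP/(a − bP). |ε| = 1 when bP = a − bP, i.e. P = a/(2b).
P = 1232/(2·12) = 1232/24 = 51.3333.

51.33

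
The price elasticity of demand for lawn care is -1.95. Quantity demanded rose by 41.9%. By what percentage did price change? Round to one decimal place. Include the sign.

-21.5%

%ΔP ≈ %ΔQ / ε = (41.9%)/(-1.95) = -21.49%.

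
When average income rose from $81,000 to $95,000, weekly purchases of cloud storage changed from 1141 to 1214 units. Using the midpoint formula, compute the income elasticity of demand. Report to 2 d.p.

0.39

ΔQ = 73, ΔI = 14000. Midpoints: Ī = 88,000, Q̄ = 1177.5.
ε_I = (ΔQ/ΔI)(Ī/Q̄) = (73/14000)(88000/1177.5).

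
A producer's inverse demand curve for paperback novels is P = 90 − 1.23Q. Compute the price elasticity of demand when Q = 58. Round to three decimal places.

-0.262

At Q = 58, P = 90 − 1.23(58) = 18.66.
dP/dQ = −1.23, so dQ/dP = 1/(−1.23) = -0.813.
ε = (dQ/dP)(P/Q) = (-0.813)(18.66/58).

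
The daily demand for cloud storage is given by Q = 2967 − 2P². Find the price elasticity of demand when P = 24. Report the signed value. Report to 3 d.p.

At P = 24, Q = 1815.
dQ/dP = −4P = -96.
ε = (dQ/dP)(P/Q) = (-96)(24/1815).

-1.269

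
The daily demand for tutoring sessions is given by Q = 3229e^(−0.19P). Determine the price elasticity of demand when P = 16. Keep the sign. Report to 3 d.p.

-3.040

At P = 16, Q = 154.459.
dQ/dP = −0.19·3229e^(−0.19P) = −0.19Q = -29.347.
ε = (dQ/dP)(P/Q) = (-29.347)(16/154.459).
|ε| > 1, so demand is elastic at this price.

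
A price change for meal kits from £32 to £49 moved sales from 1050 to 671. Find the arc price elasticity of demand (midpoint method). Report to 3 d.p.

-1.049

ΔQ = 671 − 1050 = -379; ΔP = 49 − 32 = 17.
Midpoints: P̄ = 40.50, Q̄ = 860.5.
ε = (ΔQ/ΔP)(P̄/Q̄) = (-379/17)(40.50/860.5).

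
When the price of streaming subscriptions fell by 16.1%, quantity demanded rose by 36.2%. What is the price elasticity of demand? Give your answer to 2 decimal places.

ε = %ΔQ / %ΔP = (36.2)/(-16.1) = -2.248.

-2.25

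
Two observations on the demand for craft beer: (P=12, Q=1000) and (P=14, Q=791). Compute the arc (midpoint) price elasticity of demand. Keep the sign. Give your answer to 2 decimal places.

-1.52

ΔQ = 791 − 1000 = -209; ΔP = 14 − 12 = 2.
Midpoints: P̄ = 13.00, Q̄ = 895.5.
ε = (ΔQ/ΔP)(P̄/Q̄) = (-209/2)(13.00/895.5).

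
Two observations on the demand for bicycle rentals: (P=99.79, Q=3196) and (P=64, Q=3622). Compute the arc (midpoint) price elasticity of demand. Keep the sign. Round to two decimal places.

ΔQ = 3622 − 3196 = 426; ΔP = 64 − 99.79 = -35.79.
Midpoints: P̄ = 81.90, Q̄ = 3409.0.
ε = (ΔQ/ΔP)(P̄/Q̄) = (426/-35.79)(81.90/3409.0).

-0.29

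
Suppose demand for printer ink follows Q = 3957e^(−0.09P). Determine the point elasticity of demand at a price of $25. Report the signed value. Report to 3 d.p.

-2.250

At P = 25, Q = 417.065.
dQ/dP = −0.09·3957e^(−0.09P) = −0.09Q = -37.536.
ε = (dQ/dP)(P/Q) = (-37.536)(25/417.065).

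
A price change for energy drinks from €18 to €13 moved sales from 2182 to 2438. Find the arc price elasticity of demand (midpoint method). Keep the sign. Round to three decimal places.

ΔQ = 2438 − 2182 = 256; ΔP = 13 − 18 = -5.
Midpoints: P̄ = 15.50, Q̄ = 2310.0.
ε = (ΔQ/ΔP)(P̄/Q̄) = (256/-5)(15.50/2310.0).

-0.344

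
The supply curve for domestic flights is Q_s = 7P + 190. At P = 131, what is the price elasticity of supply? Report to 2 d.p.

At P = 131, Q_s = 1107.
dQ_s/dP = 7.
ε_s = (dQ_s/dP)(P/Q_s) = (7)(131/1107).

0.83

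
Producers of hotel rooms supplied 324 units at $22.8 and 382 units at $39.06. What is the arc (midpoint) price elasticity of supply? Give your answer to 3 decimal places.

ΔQ = 382 − 324 = 58; ΔP = 39.06 − 22.8 = 16.26.
Midpoints: P̄ = 30.93, Q̄ = 353.0.
ε_s = (ΔQ/ΔP)(P̄/Q̄) = (58/16.26)(30.93/353.0).

0.313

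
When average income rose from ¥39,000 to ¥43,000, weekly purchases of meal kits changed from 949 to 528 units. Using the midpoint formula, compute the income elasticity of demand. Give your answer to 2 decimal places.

ΔQ = -421, ΔI = 4000. Midpoints: Ī = 41,000, Q̄ = 738.5.
ε_I = (ΔQ/ΔI)(Ī/Q̄) = (-421/4000)(41000/738.5).

-5.84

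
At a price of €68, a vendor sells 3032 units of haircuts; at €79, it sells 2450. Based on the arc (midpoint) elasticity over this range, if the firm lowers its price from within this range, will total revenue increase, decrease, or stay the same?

increase

Arc ε = (-582/11)(73.50/2741.0) ≈ -1.419.
|ε| = 1.42 > 1, so demand is elastic. A price cut therefore raises total revenue.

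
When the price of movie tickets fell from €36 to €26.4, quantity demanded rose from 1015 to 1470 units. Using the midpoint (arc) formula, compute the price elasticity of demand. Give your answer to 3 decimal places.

ΔQ = 1470 − 1015 = 455; ΔP = 26.4 − 36 = -9.6.
Midpoints: P̄ = 31.20, Q̄ = 1242.5.
ε = (ΔQ/ΔP)(P̄/Q̄) = (455/-9.6)(31.20/1242.5).

-1.190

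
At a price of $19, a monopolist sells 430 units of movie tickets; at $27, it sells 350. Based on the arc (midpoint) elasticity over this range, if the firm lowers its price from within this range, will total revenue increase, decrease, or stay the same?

decrease

Arc ε = (-80/8)(23.00/390.0) ≈ -0.590.
|ε| = 0.59 < 1, so demand is inelastic. A price cut therefore reduces total revenue.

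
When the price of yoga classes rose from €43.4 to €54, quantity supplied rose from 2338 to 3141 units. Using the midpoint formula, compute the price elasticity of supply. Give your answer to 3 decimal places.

ΔQ = 3141 − 2338 = 803; ΔP = 54 − 43.4 = 10.6.
Midpoints: P̄ = 48.70, Q̄ = 2739.5.
ε_s = (ΔQ/ΔP)(P̄/Q̄) = (803/10.6)(48.70/2739.5).

1.347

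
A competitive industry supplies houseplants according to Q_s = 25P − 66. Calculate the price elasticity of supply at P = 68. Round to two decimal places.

At P = 68, Q_s = 1634.
dQ_s/dP = 25.
ε_s = (dQ_s/dP)(P/Q_s) = (25)(68/1634).

1.04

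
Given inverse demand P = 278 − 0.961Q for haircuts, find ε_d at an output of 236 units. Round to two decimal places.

-0.23

At Q = 236, P = 278 − 0.961(236) = 51.20.
dP/dQ = −0.961, so dQ/dP = 1/(−0.961) = -1.041.
ε = (dQ/dP)(P/Q) = (-1.041)(51.20/236).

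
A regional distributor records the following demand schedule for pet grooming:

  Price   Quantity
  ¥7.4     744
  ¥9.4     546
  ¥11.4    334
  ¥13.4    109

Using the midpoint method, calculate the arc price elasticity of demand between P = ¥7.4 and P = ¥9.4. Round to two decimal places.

-1.29

At P = 7.4, Q = 744; at P = 9.4, Q = 546.
ΔQ = -198, ΔP = 2.0. Midpoints: P̄ = 8.40, Q̄ = 645.0.
ε = (ΔQ/ΔP)(P̄/Q̄) = (-198/2.0)(8.40/645.0).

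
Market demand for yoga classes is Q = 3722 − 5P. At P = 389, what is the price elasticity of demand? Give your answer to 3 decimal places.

At P = 389, Q = 1777.
dQ/dP = −5.
ε = (dQ/dP)(P/Q) = (-5)(389/1777).
|ε| > 1, so demand is elastic at this price.

-1.095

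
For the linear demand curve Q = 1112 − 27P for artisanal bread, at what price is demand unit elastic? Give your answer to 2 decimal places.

For linear demand Q = a − bP, ε = −bP/(a − bP). |ε| = 1 when bP = a − bP, i.e. P = a/(2b).
P = 1112/(2·27) = 1112/54 = 20.5926.

20.59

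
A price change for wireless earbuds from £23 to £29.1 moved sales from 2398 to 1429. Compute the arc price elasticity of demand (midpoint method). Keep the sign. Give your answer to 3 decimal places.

ΔQ = 1429 − 2398 = -969; ΔP = 29.1 − 23 = 6.1.
Midpoints: P̄ = 26.05, Q̄ = 1913.5.
ε = (ΔQ/ΔP)(P̄/Q̄) = (-969/6.1)(26.05/1913.5).

-2.163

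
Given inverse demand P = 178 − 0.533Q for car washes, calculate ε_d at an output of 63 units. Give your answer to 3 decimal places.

At Q = 63, P = 178 − 0.533(63) = 144.42.
dP/dQ = −0.533, so dQ/dP = 1/(−0.533) = -1.876.
ε = (dQ/dP)(P/Q) = (-1.876)(144.42/63).

-4.301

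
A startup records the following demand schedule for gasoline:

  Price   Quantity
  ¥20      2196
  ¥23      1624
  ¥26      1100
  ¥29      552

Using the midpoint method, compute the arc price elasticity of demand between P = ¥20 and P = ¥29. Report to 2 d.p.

-3.26

At P = 20, Q = 2196; at P = 29, Q = 552.
ΔQ = -1644, ΔP = 9. Midpoints: P̄ = 24.50, Q̄ = 1374.0.
ε = (ΔQ/ΔP)(P̄/Q̄) = (-1644/9)(24.50/1374.0).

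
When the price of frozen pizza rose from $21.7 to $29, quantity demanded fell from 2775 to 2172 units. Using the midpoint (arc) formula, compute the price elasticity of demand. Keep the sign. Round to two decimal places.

-0.85

ΔQ = 2172 − 2775 = -603; ΔP = 29 − 21.7 = 7.3.
Midpoints: P̄ = 25.35, Q̄ = 2473.5.
ε = (ΔQ/ΔP)(P̄/Q̄) = (-603/7.3)(25.35/2473.5).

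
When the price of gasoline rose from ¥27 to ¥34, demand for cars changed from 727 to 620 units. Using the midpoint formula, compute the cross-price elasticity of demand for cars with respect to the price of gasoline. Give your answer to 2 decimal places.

ΔQ_x = 620 − 727 = -107; ΔP_y = 34 − 27 = 7.
Midpoints: P̄_y = 30.50, Q̄_x = 673.5.
ε_xy = (ΔQ_x/ΔP_y)(P̄_y/Q̄_x) = (-107/7)(30.50/673.5).

-0.69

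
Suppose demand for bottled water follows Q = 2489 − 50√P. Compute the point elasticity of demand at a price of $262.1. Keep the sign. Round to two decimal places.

At P = 262.1, Q = 1679.525.
dQ/dP = −50/(2√P) = -1.544.
ε = (dQ/dP)(P/Q) = (-1.544)(262.1/1679.525).
|ε| < 1, so demand is inelastic at this price.

-0.24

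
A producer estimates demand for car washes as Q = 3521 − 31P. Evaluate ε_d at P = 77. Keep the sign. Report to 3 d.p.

-2.105

At P = 77, Q = 1134.
dQ/dP = −31.
ε = (dQ/dP)(P/Q) = (-31)(77/1134).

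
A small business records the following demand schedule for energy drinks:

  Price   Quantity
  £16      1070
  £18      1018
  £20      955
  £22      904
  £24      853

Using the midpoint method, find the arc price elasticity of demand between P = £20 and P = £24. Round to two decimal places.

At P = 20, Q = 955; at P = 24, Q = 853.
ΔQ = -102, ΔP = 4. Midpoints: P̄ = 22.00, Q̄ = 904.0.
ε = (ΔQ/ΔP)(P̄/Q̄) = (-102/4)(22.00/904.0).

-0.62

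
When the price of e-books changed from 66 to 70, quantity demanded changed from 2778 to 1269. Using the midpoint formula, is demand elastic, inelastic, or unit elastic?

Arc ε ≈ -12.678.
|ε| = 12.68 > 1.

elastic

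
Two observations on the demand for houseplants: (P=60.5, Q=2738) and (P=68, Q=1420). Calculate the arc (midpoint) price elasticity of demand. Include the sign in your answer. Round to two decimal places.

ΔQ = 1420 − 2738 = -1318; ΔP = 68 − 60.5 = 7.5.
Midpoints: P̄ = 64.25, Q̄ = 2079.0.
ε = (ΔQ/ΔP)(P̄/Q̄) = (-1318/7.5)(64.25/2079.0).

-5.43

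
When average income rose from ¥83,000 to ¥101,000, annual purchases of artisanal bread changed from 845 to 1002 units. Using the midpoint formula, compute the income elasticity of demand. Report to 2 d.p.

ΔQ = 157, ΔI = 18000. Midpoints: Ī = 92,000, Q̄ = 923.5.
ε_I = (ΔQ/ΔI)(Ī/Q̄) = (157/18000)(92000/923.5).

0.87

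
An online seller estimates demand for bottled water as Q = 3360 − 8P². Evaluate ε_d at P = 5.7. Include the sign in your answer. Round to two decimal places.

-0.17

At P = 5.7, Q = 3100.080.
dQ/dP = −16P = -91.200.
ε = (dQ/dP)(P/Q) = (-91.200)(5.7/3100.080).
|ε| < 1, so demand is inelastic at this price.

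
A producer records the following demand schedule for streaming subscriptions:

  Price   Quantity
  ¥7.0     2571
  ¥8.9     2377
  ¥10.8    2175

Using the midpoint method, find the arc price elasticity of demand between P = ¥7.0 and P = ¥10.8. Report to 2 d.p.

At P = 7.0, Q = 2571; at P = 10.8, Q = 2175.
ΔQ = -396, ΔP = 3.8. Midpoints: P̄ = 8.90, Q̄ = 2373.0.
ε = (ΔQ/ΔP)(P̄/Q̄) = (-396/3.8)(8.90/2373.0).

-0.39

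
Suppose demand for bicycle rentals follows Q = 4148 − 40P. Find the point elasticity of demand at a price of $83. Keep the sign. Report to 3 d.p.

-4.010

At P = 83, Q = 828.
dQ/dP = −40.
ε = (dQ/dP)(P/Q) = (-40)(83/828).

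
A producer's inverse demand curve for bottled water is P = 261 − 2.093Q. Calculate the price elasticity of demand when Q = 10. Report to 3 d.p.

At Q = 10, P = 261 − 2.093(10) = 240.07.
dP/dQ = −2.093, so dQ/dP = 1/(−2.093) = -0.478.
ε = (dQ/dP)(P/Q) = (-0.478)(240.07/10).

-11.470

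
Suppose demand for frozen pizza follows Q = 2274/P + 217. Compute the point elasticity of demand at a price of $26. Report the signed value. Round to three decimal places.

At P = 26, Q = 304.462.
dQ/dP = −2274/P² = -3.364.
ε = (dQ/dP)(P/Q) = (-3.364)(26/304.462).

-0.287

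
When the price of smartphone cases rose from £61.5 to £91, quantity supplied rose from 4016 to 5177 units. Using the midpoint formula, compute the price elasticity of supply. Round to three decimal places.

0.653

ΔQ = 5177 − 4016 = 1161; ΔP = 91 − 61.5 = 29.5.
Midpoints: P̄ = 76.25, Q̄ = 4596.5.
ε_s = (ΔQ/ΔP)(P̄/Q̄) = (1161/29.5)(76.25/4596.5).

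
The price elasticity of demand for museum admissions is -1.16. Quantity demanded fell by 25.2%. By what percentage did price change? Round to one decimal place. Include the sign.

21.7%

%ΔP ≈ %ΔQ / ε = (-25.2%)/(-1.16) = 21.72%.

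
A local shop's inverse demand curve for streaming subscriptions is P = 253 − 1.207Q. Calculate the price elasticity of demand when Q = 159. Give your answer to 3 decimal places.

At Q = 159, P = 253 − 1.207(159) = 61.09.
dP/dQ = −1.207, so dQ/dP = 1/(−1.207) = -0.829.
ε = (dQ/dP)(P/Q) = (-0.829)(61.09/159).

-0.318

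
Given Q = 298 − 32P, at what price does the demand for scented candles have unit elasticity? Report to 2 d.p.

For linear demand Q = a − bP, ε = −bP/(a − bP). |ε| = 1 when bP = a − bP, i.e. P = a/(2b).
P = 298/(2·32) = 298/64 = 4.6562.

4.66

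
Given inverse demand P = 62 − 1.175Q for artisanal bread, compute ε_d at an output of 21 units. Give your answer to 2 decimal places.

-1.51

At Q = 21, P = 62 − 1.175(21) = 37.33.
dP/dQ = −1.175, so dQ/dP = 1/(−1.175) = -0.851.
ε = (dQ/dP)(P/Q) = (-0.851)(37.33/21).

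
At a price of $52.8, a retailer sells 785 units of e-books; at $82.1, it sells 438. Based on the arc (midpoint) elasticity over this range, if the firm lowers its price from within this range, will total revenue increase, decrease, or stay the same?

increase

Arc ε = (-347/29.3)(67.45/611.5) ≈ -1.306.
|ε| = 1.31 > 1, so demand is elastic. A price cut therefore raises total revenue.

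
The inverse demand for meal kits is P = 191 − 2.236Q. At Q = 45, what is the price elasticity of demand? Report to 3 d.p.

At Q = 45, P = 191 − 2.236(45) = 90.38.
dP/dQ = −2.236, so dQ/dP = 1/(−2.236) = -0.447.
ε = (dQ/dP)(P/Q) = (-0.447)(90.38/45).

-0.898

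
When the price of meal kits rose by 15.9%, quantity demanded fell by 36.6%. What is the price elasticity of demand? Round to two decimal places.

-2.30

ε = %ΔQ / %ΔP = (-36.6)/(15.9) = -2.302.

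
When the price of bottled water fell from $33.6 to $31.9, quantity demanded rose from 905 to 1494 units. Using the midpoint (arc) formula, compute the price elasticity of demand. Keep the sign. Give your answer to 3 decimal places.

-9.460

ΔQ = 1494 − 905 = 589; ΔP = 31.9 − 33.6 = -1.7.
Midpoints: P̄ = 32.75, Q̄ = 1199.5.
ε = (ΔQ/ΔP)(P̄/Q̄) = (589/-1.7)(32.75/1199.5).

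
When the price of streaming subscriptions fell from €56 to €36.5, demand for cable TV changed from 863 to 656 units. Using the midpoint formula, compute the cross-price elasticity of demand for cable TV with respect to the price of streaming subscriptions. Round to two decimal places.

0.65

ΔQ_x = 656 − 863 = -207; ΔP_y = 36.5 − 56 = -19.5.
Midpoints: P̄_y = 46.25, Q̄_x = 759.5.
ε_xy = (ΔQ_x/ΔP_y)(P̄_y/Q̄_x) = (-207/-19.5)(46.25/759.5).
ε_xy > 0, so the goods are substitutes.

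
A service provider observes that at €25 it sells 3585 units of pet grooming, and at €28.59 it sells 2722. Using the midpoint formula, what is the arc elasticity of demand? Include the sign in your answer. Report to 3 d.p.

-2.043

ΔQ = 2722 − 3585 = -863; ΔP = 28.59 − 25 = 3.59.
Midpoints: P̄ = 26.80, Q̄ = 3153.5.
ε = (ΔQ/ΔP)(P̄/Q̄) = (-863/3.59)(26.80/3153.5).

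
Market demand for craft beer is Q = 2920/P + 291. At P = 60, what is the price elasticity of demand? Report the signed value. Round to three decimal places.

-0.143

At P = 60, Q = 339.667.
dQ/dP = −2920/P² = -0.811.
ε = (dQ/dP)(P/Q) = (-0.811)(60/339.667).
|ε| < 1, so demand is inelastic at this price.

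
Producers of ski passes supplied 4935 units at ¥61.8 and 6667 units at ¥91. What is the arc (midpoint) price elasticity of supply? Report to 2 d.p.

ΔQ = 6667 − 4935 = 1732; ΔP = 91 − 61.8 = 29.2.
Midpoints: P̄ = 76.40, Q̄ = 5801.0.
ε_s = (ΔQ/ΔP)(P̄/Q̄) = (1732/29.2)(76.40/5801.0).

0.78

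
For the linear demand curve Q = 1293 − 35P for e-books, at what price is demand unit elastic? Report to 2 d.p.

For linear demand Q = a − bP, ε = −bP/(a − bP). |ε| = 1 when bP = a − bP, i.e. P = a/(2b).
P = 1293/(2·35) = 1293/70 = 18.4714.

18.47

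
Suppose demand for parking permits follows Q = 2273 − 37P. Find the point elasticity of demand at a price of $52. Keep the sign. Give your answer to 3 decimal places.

-5.513

At P = 52, Q = 349.
dQ/dP = −37.
ε = (dQ/dP)(P/Q) = (-37)(52/349).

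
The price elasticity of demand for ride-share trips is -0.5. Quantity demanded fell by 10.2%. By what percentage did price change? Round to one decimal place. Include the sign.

20.4%

%ΔP ≈ %ΔQ / ε = (-10.2%)/(-0.5) = 20.40%.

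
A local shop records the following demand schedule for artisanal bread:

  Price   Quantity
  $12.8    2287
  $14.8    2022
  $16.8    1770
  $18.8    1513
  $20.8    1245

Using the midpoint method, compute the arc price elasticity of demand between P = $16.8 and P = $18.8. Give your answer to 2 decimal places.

-1.39

At P = 16.8, Q = 1770; at P = 18.8, Q = 1513.
ΔQ = -257, ΔP = 2.0. Midpoints: P̄ = 17.80, Q̄ = 1641.5.
ε = (ΔQ/ΔP)(P̄/Q̄) = (-257/2.0)(17.80/1641.5).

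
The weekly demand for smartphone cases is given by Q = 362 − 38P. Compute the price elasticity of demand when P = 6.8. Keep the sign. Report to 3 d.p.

-2.494

At P = 6.8, Q = 103.600.
dQ/dP = −38.
ε = (dQ/dP)(P/Q) = (-38)(6.8/103.600).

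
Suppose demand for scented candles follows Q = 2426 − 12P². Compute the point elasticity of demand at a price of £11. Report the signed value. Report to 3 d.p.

At P = 11, Q = 974.
dQ/dP = −24P = -264.
ε = (dQ/dP)(P/Q) = (-264)(11/974).
|ε| > 1, so demand is elastic at this price.

-2.982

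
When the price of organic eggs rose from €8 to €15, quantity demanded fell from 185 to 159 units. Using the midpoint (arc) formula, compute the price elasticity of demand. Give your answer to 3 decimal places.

ΔQ = 159 − 185 = -26; ΔP = 15 − 8 = 7.
Midpoints: P̄ = 11.50, Q̄ = 172.0.
ε = (ΔQ/ΔP)(P̄/Q̄) = (-26/7)(11.50/172.0).

-0.248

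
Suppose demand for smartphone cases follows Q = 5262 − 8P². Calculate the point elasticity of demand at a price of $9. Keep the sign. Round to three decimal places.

-0.281

At P = 9, Q = 4614.
dQ/dP = −16P = -144.
ε = (dQ/dP)(P/Q) = (-144)(9/4614).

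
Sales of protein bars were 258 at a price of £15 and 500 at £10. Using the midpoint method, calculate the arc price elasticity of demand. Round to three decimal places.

ΔQ = 500 − 258 = 242; ΔP = 10 − 15 = -5.
Midpoints: P̄ = 12.50, Q̄ = 379.0.
ε = (ΔQ/ΔP)(P̄/Q̄) = (242/-5)(12.50/379.0).

-1.596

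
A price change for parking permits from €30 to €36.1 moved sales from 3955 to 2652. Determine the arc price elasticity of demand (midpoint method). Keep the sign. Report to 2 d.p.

ΔQ = 2652 − 3955 = -1303; ΔP = 36.1 − 30 = 6.1.
Midpoints: P̄ = 33.05, Q̄ = 3303.5.
ε = (ΔQ/ΔP)(P̄/Q̄) = (-1303/6.1)(33.05/3303.5).

-2.14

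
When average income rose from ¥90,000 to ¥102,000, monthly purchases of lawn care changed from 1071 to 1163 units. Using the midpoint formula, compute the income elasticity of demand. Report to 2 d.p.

0.66

ΔQ = 92, ΔI = 12000. Midpoints: Ī = 96,000, Q̄ = 1117.0.
ε_I = (ΔQ/ΔI)(Ī/Q̄) = (92/12000)(96000/1117.0).
ε_I > 0, so the good is normal.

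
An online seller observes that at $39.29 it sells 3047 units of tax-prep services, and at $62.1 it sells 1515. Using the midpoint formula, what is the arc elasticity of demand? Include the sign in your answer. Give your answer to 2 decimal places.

ΔQ = 1515 − 3047 = -1532; ΔP = 62.1 − 39.29 = 22.81.
Midpoints: P̄ = 50.70, Q̄ = 2281.0.
ε = (ΔQ/ΔP)(P̄/Q̄) = (-1532/22.81)(50.70/2281.0).

-1.49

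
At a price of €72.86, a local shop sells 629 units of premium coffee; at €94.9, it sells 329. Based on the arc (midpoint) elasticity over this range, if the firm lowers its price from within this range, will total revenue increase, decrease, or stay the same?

increase

Arc ε = (-300/22.04)(83.88/479.0) ≈ -2.384.
|ε| = 2.38 > 1, so demand is elastic. A price cut therefore raises total revenue.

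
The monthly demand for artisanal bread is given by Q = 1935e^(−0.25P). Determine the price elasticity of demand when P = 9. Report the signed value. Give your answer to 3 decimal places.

-2.250

At P = 9, Q = 203.947.
dQ/dP = −0.25·1935e^(−0.25P) = −0.25Q = -50.987.
ε = (dQ/dP)(P/Q) = (-50.987)(9/203.947).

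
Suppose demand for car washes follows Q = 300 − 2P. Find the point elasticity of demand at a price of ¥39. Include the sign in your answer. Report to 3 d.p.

-0.351

At P = 39, Q = 222.
dQ/dP = −2.
ε = (dQ/dP)(P/Q) = (-2)(39/222).
|ε| < 1, so demand is inelastic at this price.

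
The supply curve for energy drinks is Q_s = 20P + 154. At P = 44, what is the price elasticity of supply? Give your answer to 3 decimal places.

At P = 44, Q_s = 1034.
dQ_s/dP = 20.
ε_s = (dQ_s/dP)(P/Q_s) = (20)(44/1034).

0.851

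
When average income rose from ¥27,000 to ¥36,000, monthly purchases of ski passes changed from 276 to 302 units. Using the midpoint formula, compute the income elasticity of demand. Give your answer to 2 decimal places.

ΔQ = 26, ΔI = 9000. Midpoints: Ī = 31,500, Q̄ = 289.0.
ε_I = (ΔQ/ΔI)(Ī/Q̄) = (26/9000)(31500/289.0).

0.31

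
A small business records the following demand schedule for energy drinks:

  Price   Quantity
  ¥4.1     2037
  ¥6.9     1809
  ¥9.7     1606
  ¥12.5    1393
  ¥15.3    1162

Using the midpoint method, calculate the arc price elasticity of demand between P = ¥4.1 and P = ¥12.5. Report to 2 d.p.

-0.37

At P = 4.1, Q = 2037; at P = 12.5, Q = 1393.
ΔQ = -644, ΔP = 8.4. Midpoints: P̄ = 8.30, Q̄ = 1715.0.
ε = (ΔQ/ΔP)(P̄/Q̄) = (-644/8.4)(8.30/1715.0).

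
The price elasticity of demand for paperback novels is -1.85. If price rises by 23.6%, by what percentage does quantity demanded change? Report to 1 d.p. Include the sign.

%ΔQ ≈ ε × %ΔP = (-1.85)(23.6%) = -43.66%.

-43.7%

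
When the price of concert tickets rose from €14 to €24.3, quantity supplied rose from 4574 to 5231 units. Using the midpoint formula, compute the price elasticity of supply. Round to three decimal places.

0.249

ΔQ = 5231 − 4574 = 657; ΔP = 24.3 − 14 = 10.3.
Midpoints: P̄ = 19.15, Q̄ = 4902.5.
ε_s = (ΔQ/ΔP)(P̄/Q̄) = (657/10.3)(19.15/4902.5).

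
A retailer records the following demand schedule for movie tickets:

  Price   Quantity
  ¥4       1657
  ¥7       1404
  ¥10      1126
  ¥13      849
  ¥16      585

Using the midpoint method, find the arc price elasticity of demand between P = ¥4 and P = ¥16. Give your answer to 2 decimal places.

At P = 4, Q = 1657; at P = 16, Q = 585.
ΔQ = -1072, ΔP = 12. Midpoints: P̄ = 10.00, Q̄ = 1121.0.
ε = (ΔQ/ΔP)(P̄/Q̄) = (-1072/12)(10.00/1121.0).

-0.80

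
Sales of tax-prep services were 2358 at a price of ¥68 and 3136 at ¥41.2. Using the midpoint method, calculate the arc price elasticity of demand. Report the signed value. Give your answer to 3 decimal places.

-0.577

ΔQ = 3136 − 2358 = 778; ΔP = 41.2 − 68 = -26.8.
Midpoints: P̄ = 54.60, Q̄ = 2747.0.
ε = (ΔQ/ΔP)(P̄/Q̄) = (778/-26.8)(54.60/2747.0).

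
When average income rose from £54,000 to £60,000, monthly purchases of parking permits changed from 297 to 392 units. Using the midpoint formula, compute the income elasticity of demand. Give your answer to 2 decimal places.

2.62

ΔQ = 95, ΔI = 6000. Midpoints: Ī = 57,000, Q̄ = 344.5.
ε_I = (ΔQ/ΔI)(Ī/Q̄) = (95/6000)(57000/344.5).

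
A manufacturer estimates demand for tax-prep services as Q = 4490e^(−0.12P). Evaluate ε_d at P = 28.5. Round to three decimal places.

At P = 28.5, Q = 146.879.
dQ/dP = −0.12·4490e^(−0.12P) = −0.12Q = -17.625.
ε = (dQ/dP)(P/Q) = (-17.625)(28.5/146.879).
|ε| > 1, so demand is elastic at this price.

-3.420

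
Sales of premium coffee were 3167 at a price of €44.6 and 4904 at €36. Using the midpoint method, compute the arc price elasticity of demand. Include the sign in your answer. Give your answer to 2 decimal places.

-2.02

ΔQ = 4904 − 3167 = 1737; ΔP = 36 − 44.6 = -8.6.
Midpoints: P̄ = 40.30, Q̄ = 4035.5.
ε = (ΔQ/ΔP)(P̄/Q̄) = (1737/-8.6)(40.30/4035.5).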